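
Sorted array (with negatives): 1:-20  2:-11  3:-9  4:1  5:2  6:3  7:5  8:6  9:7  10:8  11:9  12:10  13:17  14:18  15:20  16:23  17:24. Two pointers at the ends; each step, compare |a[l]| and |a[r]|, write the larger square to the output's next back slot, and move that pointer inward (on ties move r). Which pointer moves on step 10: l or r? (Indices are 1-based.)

l

l=1 r=17: |-20|<=|24| out[17]=576, r--
l=1 r=16: |-20|<=|23| out[16]=529, r--
l=1 r=15: |-20|<=|20| out[15]=400, r--
l=1 r=14: |-20|>|18| out[14]=400, l++
l=2 r=14: |-11|<=|18| out[13]=324, r--
l=2 r=13: |-11|<=|17| out[12]=289, r--
l=2 r=12: |-11|>|10| out[11]=121, l++
l=3 r=12: |-9|<=|10| out[10]=100, r--
l=3 r=11: |-9|<=|9| out[9]=81, r--
l=3 r=10: |-9|>|8| out[8]=81, l++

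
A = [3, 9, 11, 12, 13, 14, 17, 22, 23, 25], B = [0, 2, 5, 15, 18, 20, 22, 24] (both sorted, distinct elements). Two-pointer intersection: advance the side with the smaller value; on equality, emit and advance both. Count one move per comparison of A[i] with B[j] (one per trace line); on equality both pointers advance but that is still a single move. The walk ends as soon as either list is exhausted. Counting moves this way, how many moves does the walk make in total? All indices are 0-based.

i=0 j=0: 3>0, j++
i=0 j=1: 3>2, j++
i=0 j=2: 3<5, i++
i=1 j=2: 9>5, j++
i=1 j=3: 9<15, i++
i=2 j=3: 11<15, i++
i=3 j=3: 12<15, i++
i=4 j=3: 13<15, i++
i=5 j=3: 14<15, i++
i=6 j=3: 17>15, j++
i=6 j=4: 17<18, i++
i=7 j=4: 22>18, j++
i=7 j=5: 22>20, j++
i=7 j=6: 22==22 emit, i++,j++
i=8 j=7: 23<24, i++
i=9 j=7: 25>24, j++

16 moves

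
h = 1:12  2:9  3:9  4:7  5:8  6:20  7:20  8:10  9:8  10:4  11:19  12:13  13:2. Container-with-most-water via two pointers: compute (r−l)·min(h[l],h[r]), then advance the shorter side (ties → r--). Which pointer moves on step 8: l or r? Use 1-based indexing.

[1,13] min(12,2)*12=24 best=24 * → r--
[1,12] min(12,13)*11=132 best=132 * → l++
[2,12] min(9,13)*10=90 best=132 → l++
[3,12] min(9,13)*9=81 best=132 → l++
[4,12] min(7,13)*8=56 best=132 → l++
[5,12] min(8,13)*7=56 best=132 → l++
[6,12] min(20,13)*6=78 best=132 → r--
[6,11] min(20,19)*5=95 best=132 → r--

r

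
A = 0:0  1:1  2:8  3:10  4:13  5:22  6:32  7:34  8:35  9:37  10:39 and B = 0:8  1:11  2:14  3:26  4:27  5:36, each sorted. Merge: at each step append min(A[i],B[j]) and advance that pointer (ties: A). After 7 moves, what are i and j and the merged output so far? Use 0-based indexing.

i=5, j=2, merged so far=[0, 1, 8, 8, 10, 11, 13]

i=0 j=0: A[i]=0<=B[j]=8 take 0, i++
i=1 j=0: A[i]=1<=B[j]=8 take 1, i++
i=2 j=0: A[i]=8<=B[j]=8 take 8, i++
i=3 j=0: A[i]=10>B[j]=8 take 8, j++
i=3 j=1: A[i]=10<=B[j]=11 take 10, i++
i=4 j=1: A[i]=13>B[j]=11 take 11, j++
i=4 j=2: A[i]=13<=B[j]=14 take 13, i++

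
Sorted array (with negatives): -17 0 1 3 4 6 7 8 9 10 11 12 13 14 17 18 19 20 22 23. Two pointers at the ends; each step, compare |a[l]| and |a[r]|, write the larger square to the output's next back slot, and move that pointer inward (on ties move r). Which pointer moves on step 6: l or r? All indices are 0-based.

[0,19] |-17|<=|23| out[19]=529 → r--
[0,18] |-17|<=|22| out[18]=484 → r--
[0,17] |-17|<=|20| out[17]=400 → r--
[0,16] |-17|<=|19| out[16]=361 → r--
[0,15] |-17|<=|18| out[15]=324 → r--
[0,14] |-17|<=|17| out[14]=289 → r--

r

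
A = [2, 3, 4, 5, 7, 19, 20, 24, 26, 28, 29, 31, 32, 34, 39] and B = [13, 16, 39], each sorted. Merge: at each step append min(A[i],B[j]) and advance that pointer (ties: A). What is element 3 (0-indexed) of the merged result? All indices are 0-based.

i=0 j=0: A[i]=2<=B[j]=13 take 2, i++
i=1 j=0: A[i]=3<=B[j]=13 take 3, i++
i=2 j=0: A[i]=4<=B[j]=13 take 4, i++
i=3 j=0: A[i]=5<=B[j]=13 take 5, i++
i=4 j=0: A[i]=7<=B[j]=13 take 7, i++
i=5 j=0: A[i]=19>B[j]=13 take 13, j++
i=5 j=1: A[i]=19>B[j]=16 take 16, j++
i=5 j=2: A[i]=19<=B[j]=39 take 19, i++
i=6 j=2: A[i]=20<=B[j]=39 take 20, i++
i=7 j=2: A[i]=24<=B[j]=39 take 24, i++
i=8 j=2: A[i]=26<=B[j]=39 take 26, i++
i=9 j=2: A[i]=28<=B[j]=39 take 28, i++
i=10 j=2: A[i]=29<=B[j]=39 take 29, i++
i=11 j=2: A[i]=31<=B[j]=39 take 31, i++
i=12 j=2: A[i]=32<=B[j]=39 take 32, i++
i=13 j=2: A[i]=34<=B[j]=39 take 34, i++
i=14 j=2: A[i]=39<=B[j]=39 take 39, i++
i=15 j=2: A done, take B[j]=39, j++

merged[3] = 5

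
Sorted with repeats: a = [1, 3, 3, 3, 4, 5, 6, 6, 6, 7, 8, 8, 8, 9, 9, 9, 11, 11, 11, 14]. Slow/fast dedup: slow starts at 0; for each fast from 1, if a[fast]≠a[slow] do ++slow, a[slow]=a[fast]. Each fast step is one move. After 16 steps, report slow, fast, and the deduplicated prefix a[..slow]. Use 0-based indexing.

(s=0,f=1) a[fast]=3≠a[slow]=1 write a[1]=3 → slow++,fast++
(s=1,f=2) a[fast]=3=a[slow] dup → fast++
(s=1,f=3) a[fast]=3=a[slow] dup → fast++
(s=1,f=4) a[fast]=4≠a[slow]=3 write a[2]=4 → slow++,fast++
(s=2,f=5) a[fast]=5≠a[slow]=4 write a[3]=5 → slow++,fast++
(s=3,f=6) a[fast]=6≠a[slow]=5 write a[4]=6 → slow++,fast++
(s=4,f=7) a[fast]=6=a[slow] dup → fast++
(s=4,f=8) a[fast]=6=a[slow] dup → fast++
(s=4,f=9) a[fast]=7≠a[slow]=6 write a[5]=7 → slow++,fast++
(s=5,f=10) a[fast]=8≠a[slow]=7 write a[6]=8 → slow++,fast++
(s=6,f=11) a[fast]=8=a[slow] dup → fast++
(s=6,f=12) a[fast]=8=a[slow] dup → fast++
(s=6,f=13) a[fast]=9≠a[slow]=8 write a[7]=9 → slow++,fast++
(s=7,f=14) a[fast]=9=a[slow] dup → fast++
(s=7,f=15) a[fast]=9=a[slow] dup → fast++
(s=7,f=16) a[fast]=11≠a[slow]=9 write a[8]=11 → slow++,fast++

slow=8, fast=17, prefix=[1, 3, 4, 5, 6, 7, 8, 9, 11]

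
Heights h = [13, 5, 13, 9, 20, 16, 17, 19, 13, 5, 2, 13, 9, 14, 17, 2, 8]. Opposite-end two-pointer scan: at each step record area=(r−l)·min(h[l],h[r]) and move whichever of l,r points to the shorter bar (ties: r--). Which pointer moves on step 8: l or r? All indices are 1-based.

r

l=1 r=17: min(13,8)*16=128 best=128 *, r--
l=1 r=16: min(13,2)*15=30 best=128, r--
l=1 r=15: min(13,17)*14=182 best=182 *, l++
l=2 r=15: min(5,17)*13=65 best=182, l++
l=3 r=15: min(13,17)*12=156 best=182, l++
l=4 r=15: min(9,17)*11=99 best=182, l++
l=5 r=15: min(20,17)*10=170 best=182, r--
l=5 r=14: min(20,14)*9=126 best=182, r--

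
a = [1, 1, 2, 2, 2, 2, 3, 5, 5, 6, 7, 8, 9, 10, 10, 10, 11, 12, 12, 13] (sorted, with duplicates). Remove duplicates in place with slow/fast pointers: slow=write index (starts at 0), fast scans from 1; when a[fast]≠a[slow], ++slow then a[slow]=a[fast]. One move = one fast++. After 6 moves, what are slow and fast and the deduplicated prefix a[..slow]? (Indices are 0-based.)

(s=0,f=1) a[fast]=1=a[slow] dup → fast++
(s=0,f=2) a[fast]=2≠a[slow]=1 write a[1]=2 → slow++,fast++
(s=1,f=3) a[fast]=2=a[slow] dup → fast++
(s=1,f=4) a[fast]=2=a[slow] dup → fast++
(s=1,f=5) a[fast]=2=a[slow] dup → fast++
(s=1,f=6) a[fast]=3≠a[slow]=2 write a[2]=3 → slow++,fast++

slow=2, fast=7, prefix=[1, 2, 3]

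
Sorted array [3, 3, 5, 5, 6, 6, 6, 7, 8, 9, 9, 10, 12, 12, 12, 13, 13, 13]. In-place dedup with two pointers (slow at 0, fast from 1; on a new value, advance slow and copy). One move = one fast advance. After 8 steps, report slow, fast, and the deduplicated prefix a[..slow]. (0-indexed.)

slow=4, fast=9, prefix=[3, 5, 6, 7, 8]

(s=0,f=1) a[fast]=3=a[slow] dup → fast++
(s=0,f=2) a[fast]=5≠a[slow]=3 write a[1]=5 → slow++,fast++
(s=1,f=3) a[fast]=5=a[slow] dup → fast++
(s=1,f=4) a[fast]=6≠a[slow]=5 write a[2]=6 → slow++,fast++
(s=2,f=5) a[fast]=6=a[slow] dup → fast++
(s=2,f=6) a[fast]=6=a[slow] dup → fast++
(s=2,f=7) a[fast]=7≠a[slow]=6 write a[3]=7 → slow++,fast++
(s=3,f=8) a[fast]=8≠a[slow]=7 write a[4]=8 → slow++,fast++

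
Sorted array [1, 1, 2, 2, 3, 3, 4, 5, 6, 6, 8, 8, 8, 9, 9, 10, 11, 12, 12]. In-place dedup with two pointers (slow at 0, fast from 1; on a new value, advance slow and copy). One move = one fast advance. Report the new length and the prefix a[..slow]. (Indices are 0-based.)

length 11; prefix = [1, 2, 3, 4, 5, 6, 8, 9, 10, 11, 12]

slow=0 fast=1: a[fast]=1=a[slow] dup, fast++
slow=0 fast=2: a[fast]=2≠a[slow]=1 write a[1]=2, slow++,fast++
slow=1 fast=3: a[fast]=2=a[slow] dup, fast++
slow=1 fast=4: a[fast]=3≠a[slow]=2 write a[2]=3, slow++,fast++
slow=2 fast=5: a[fast]=3=a[slow] dup, fast++
slow=2 fast=6: a[fast]=4≠a[slow]=3 write a[3]=4, slow++,fast++
slow=3 fast=7: a[fast]=5≠a[slow]=4 write a[4]=5, slow++,fast++
slow=4 fast=8: a[fast]=6≠a[slow]=5 write a[5]=6, slow++,fast++
slow=5 fast=9: a[fast]=6=a[slow] dup, fast++
slow=5 fast=10: a[fast]=8≠a[slow]=6 write a[6]=8, slow++,fast++
slow=6 fast=11: a[fast]=8=a[slow] dup, fast++
slow=6 fast=12: a[fast]=8=a[slow] dup, fast++
slow=6 fast=13: a[fast]=9≠a[slow]=8 write a[7]=9, slow++,fast++
slow=7 fast=14: a[fast]=9=a[slow] dup, fast++
slow=7 fast=15: a[fast]=10≠a[slow]=9 write a[8]=10, slow++,fast++
slow=8 fast=16: a[fast]=11≠a[slow]=10 write a[9]=11, slow++,fast++
slow=9 fast=17: a[fast]=12≠a[slow]=11 write a[10]=12, slow++,fast++
slow=10 fast=18: a[fast]=12=a[slow] dup, fast++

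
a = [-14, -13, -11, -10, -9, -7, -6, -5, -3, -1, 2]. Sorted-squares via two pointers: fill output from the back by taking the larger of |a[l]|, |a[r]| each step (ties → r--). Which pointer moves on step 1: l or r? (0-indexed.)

l=0 r=10: |-14|>|2| out[10]=196, l++

l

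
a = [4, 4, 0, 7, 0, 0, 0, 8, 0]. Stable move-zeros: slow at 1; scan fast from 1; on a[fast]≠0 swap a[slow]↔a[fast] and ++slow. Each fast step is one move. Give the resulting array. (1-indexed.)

[4, 4, 7, 8, 0, 0, 0, 0, 0]

slow=1 fast=1: a[fast]=4≠0 swap→a[1]=4, slow++,fast++
slow=2 fast=2: a[fast]=4≠0 swap→a[2]=4, slow++,fast++
slow=3 fast=3: a[fast]=0, fast++
slow=3 fast=4: a[fast]=7≠0 swap→a[3]=7, slow++,fast++
slow=4 fast=5: a[fast]=0, fast++
slow=4 fast=6: a[fast]=0, fast++
slow=4 fast=7: a[fast]=0, fast++
slow=4 fast=8: a[fast]=8≠0 swap→a[4]=8, slow++,fast++
slow=5 fast=9: a[fast]=0, fast++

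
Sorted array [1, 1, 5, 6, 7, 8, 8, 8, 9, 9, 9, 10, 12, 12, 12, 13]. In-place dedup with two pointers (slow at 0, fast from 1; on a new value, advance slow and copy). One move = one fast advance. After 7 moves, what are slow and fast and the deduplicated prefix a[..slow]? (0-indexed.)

slow=0 fast=1: a[fast]=1=a[slow] dup, fast++
slow=0 fast=2: a[fast]=5≠a[slow]=1 write a[1]=5, slow++,fast++
slow=1 fast=3: a[fast]=6≠a[slow]=5 write a[2]=6, slow++,fast++
slow=2 fast=4: a[fast]=7≠a[slow]=6 write a[3]=7, slow++,fast++
slow=3 fast=5: a[fast]=8≠a[slow]=7 write a[4]=8, slow++,fast++
slow=4 fast=6: a[fast]=8=a[slow] dup, fast++
slow=4 fast=7: a[fast]=8=a[slow] dup, fast++

slow=4, fast=8, prefix=[1, 5, 6, 7, 8]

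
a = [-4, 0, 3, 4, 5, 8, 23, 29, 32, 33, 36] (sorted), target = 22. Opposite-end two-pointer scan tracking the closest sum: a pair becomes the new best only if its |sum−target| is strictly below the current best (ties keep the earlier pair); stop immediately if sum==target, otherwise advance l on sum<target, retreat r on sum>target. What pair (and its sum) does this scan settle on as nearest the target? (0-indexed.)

l=0 r=10: -4+36=32 d=10 *, r--
l=0 r=9: -4+33=29 d=7 *, r--
l=0 r=8: -4+32=28 d=6 *, r--
l=0 r=7: -4+29=25 d=3 *, r--
l=0 r=6: -4+23=19 d=3, l++
l=1 r=6: 0+23=23 d=1 *, r--
l=1 r=5: 0+8=8 d=14, l++
l=2 r=5: 3+8=11 d=11, l++
l=3 r=5: 4+8=12 d=10, l++
l=4 r=5: 5+8=13 d=9, l++

pair (0, 23) with sum 23 (|Δ|=1)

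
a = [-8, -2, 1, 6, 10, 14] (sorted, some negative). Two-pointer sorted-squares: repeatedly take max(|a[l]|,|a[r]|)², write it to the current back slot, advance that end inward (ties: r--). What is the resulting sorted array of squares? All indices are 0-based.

[1, 4, 36, 64, 100, 196]

[0,5] |-8|<=|14| out[5]=196 → r--
[0,4] |-8|<=|10| out[4]=100 → r--
[0,3] |-8|>|6| out[3]=64 → l++
[1,3] |-2|<=|6| out[2]=36 → r--
[1,2] |-2|>|1| out[1]=4 → l++
[2,2] |1|<=|1| out[0]=1 → r--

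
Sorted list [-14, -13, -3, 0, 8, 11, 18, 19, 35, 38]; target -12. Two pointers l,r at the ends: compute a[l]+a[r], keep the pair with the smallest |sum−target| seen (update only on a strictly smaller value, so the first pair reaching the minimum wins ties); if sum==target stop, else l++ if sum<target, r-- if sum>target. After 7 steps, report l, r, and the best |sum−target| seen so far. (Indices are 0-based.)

l=1, r=3, best |Δ|=2

[0,9] -14+38=24 d=36 * → r--
[0,8] -14+35=21 d=33 * → r--
[0,7] -14+19=5 d=17 * → r--
[0,6] -14+18=4 d=16 * → r--
[0,5] -14+11=-3 d=9 * → r--
[0,4] -14+8=-6 d=6 * → r--
[0,3] -14+0=-14 d=2 * → l++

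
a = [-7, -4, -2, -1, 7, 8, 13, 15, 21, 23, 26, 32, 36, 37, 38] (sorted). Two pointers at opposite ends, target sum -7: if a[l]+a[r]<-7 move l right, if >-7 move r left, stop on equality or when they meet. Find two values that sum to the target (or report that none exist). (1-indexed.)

l=1 r=15: -7+38=31 >-7, r--
l=1 r=14: -7+37=30 >-7, r--
l=1 r=13: -7+36=29 >-7, r--
l=1 r=12: -7+32=25 >-7, r--
l=1 r=11: -7+26=19 >-7, r--
l=1 r=10: -7+23=16 >-7, r--
l=1 r=9: -7+21=14 >-7, r--
l=1 r=8: -7+15=8 >-7, r--
l=1 r=7: -7+13=6 >-7, r--
l=1 r=6: -7+8=1 >-7, r--
l=1 r=5: -7+7=0 >-7, r--
l=1 r=4: -7+-1=-8 <-7, l++
l=2 r=4: -4+-1=-5 >-7, r--
l=2 r=3: -4+-2=-6 >-7, r--

no pair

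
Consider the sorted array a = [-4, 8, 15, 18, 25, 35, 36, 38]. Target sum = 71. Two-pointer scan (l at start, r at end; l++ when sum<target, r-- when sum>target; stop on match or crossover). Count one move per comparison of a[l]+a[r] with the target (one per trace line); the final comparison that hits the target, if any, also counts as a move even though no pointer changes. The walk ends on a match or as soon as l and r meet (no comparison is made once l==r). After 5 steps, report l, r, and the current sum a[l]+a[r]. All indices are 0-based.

l=5, r=7, sum=73

l=0 r=7: -4+38=34 <71, l++
l=1 r=7: 8+38=46 <71, l++
l=2 r=7: 15+38=53 <71, l++
l=3 r=7: 18+38=56 <71, l++
l=4 r=7: 25+38=63 <71, l++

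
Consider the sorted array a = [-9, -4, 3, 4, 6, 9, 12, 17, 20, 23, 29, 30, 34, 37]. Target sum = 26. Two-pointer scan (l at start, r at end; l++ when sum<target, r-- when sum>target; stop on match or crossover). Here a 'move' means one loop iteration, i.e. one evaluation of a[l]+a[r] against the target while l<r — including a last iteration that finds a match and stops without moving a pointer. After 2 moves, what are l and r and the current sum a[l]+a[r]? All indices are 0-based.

[0,13] -9+37=28 >26 → r--
[0,12] -9+34=25 <26 → l++

l=1, r=12, sum=30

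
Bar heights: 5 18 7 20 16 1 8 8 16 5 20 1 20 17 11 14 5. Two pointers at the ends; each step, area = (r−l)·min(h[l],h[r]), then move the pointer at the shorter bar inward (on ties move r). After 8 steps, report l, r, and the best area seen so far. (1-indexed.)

l=1 r=17: min(5,5)*16=80 best=80 *, r--
l=1 r=16: min(5,14)*15=75 best=80, l++
l=2 r=16: min(18,14)*14=196 best=196 *, r--
l=2 r=15: min(18,11)*13=143 best=196, r--
l=2 r=14: min(18,17)*12=204 best=204 *, r--
l=2 r=13: min(18,20)*11=198 best=204, l++
l=3 r=13: min(7,20)*10=70 best=204, l++
l=4 r=13: min(20,20)*9=180 best=204, r--

l=4, r=12, best area=204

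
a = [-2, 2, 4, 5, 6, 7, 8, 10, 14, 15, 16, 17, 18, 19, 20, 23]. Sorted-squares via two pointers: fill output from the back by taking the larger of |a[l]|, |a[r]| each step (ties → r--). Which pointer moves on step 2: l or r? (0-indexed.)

[0,15] |-2|<=|23| out[15]=529 → r--
[0,14] |-2|<=|20| out[14]=400 → r--

r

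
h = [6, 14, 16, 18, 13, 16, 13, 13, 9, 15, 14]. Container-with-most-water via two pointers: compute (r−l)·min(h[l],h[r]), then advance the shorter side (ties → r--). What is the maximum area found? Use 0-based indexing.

max area = 126

l=0 r=10: min(6,14)*10=60 best=60 *, l++
l=1 r=10: min(14,14)*9=126 best=126 *, r--
l=1 r=9: min(14,15)*8=112 best=126, l++
l=2 r=9: min(16,15)*7=105 best=126, r--
l=2 r=8: min(16,9)*6=54 best=126, r--
l=2 r=7: min(16,13)*5=65 best=126, r--
l=2 r=6: min(16,13)*4=52 best=126, r--
l=2 r=5: min(16,16)*3=48 best=126, r--
l=2 r=4: min(16,13)*2=26 best=126, r--
l=2 r=3: min(16,18)*1=16 best=126, l++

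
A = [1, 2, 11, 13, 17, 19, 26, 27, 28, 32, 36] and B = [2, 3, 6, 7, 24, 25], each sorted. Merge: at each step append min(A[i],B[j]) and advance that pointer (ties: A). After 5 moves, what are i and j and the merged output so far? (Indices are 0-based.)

[i=0,j=0] A[i]=1<=B[j]=2 take 1 → i++
[i=1,j=0] A[i]=2<=B[j]=2 take 2 → i++
[i=2,j=0] A[i]=11>B[j]=2 take 2 → j++
[i=2,j=1] A[i]=11>B[j]=3 take 3 → j++
[i=2,j=2] A[i]=11>B[j]=6 take 6 → j++

i=2, j=3, merged so far=[1, 2, 2, 3, 6]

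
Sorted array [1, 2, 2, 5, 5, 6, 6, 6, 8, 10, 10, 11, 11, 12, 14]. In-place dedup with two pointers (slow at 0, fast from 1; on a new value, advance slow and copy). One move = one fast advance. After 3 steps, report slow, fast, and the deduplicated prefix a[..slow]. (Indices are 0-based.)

slow=2, fast=4, prefix=[1, 2, 5]

(s=0,f=1) a[fast]=2≠a[slow]=1 write a[1]=2 → slow++,fast++
(s=1,f=2) a[fast]=2=a[slow] dup → fast++
(s=1,f=3) a[fast]=5≠a[slow]=2 write a[2]=5 → slow++,fast++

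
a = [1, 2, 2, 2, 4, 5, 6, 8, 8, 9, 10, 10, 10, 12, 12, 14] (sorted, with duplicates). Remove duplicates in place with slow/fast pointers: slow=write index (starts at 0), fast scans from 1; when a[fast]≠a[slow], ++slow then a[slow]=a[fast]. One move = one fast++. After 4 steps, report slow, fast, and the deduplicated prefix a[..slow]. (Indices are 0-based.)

slow=2, fast=5, prefix=[1, 2, 4]

(s=0,f=1) a[fast]=2≠a[slow]=1 write a[1]=2 → slow++,fast++
(s=1,f=2) a[fast]=2=a[slow] dup → fast++
(s=1,f=3) a[fast]=2=a[slow] dup → fast++
(s=1,f=4) a[fast]=4≠a[slow]=2 write a[2]=4 → slow++,fast++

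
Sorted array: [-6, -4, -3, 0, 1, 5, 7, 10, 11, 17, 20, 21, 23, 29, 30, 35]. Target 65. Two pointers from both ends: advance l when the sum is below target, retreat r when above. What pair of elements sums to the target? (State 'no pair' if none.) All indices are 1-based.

(30, 35)

l=1 r=16: -6+35=29 <65, l++
l=2 r=16: -4+35=31 <65, l++
l=3 r=16: -3+35=32 <65, l++
l=4 r=16: 0+35=35 <65, l++
l=5 r=16: 1+35=36 <65, l++
l=6 r=16: 5+35=40 <65, l++
l=7 r=16: 7+35=42 <65, l++
l=8 r=16: 10+35=45 <65, l++
l=9 r=16: 11+35=46 <65, l++
l=10 r=16: 17+35=52 <65, l++
l=11 r=16: 20+35=55 <65, l++
l=12 r=16: 21+35=56 <65, l++
l=13 r=16: 23+35=58 <65, l++
l=14 r=16: 29+35=64 <65, l++
l=15 r=16: 30+35=65, found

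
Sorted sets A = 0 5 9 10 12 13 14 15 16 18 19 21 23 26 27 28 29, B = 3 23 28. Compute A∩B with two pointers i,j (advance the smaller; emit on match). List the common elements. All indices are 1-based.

intersection = [23, 28]

i=1 j=1: 0<3, i++
i=2 j=1: 5>3, j++
i=2 j=2: 5<23, i++
i=3 j=2: 9<23, i++
i=4 j=2: 10<23, i++
i=5 j=2: 12<23, i++
i=6 j=2: 13<23, i++
i=7 j=2: 14<23, i++
i=8 j=2: 15<23, i++
i=9 j=2: 16<23, i++
i=10 j=2: 18<23, i++
i=11 j=2: 19<23, i++
i=12 j=2: 21<23, i++
i=13 j=2: 23==23 emit, i++,j++
i=14 j=3: 26<28, i++
i=15 j=3: 27<28, i++
i=16 j=3: 28==28 emit, i++,j++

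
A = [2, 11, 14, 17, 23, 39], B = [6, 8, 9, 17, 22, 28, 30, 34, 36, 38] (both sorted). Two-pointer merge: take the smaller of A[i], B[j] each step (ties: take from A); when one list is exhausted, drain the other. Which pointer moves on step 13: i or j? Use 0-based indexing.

j

[i=0,j=0] A[i]=2<=B[j]=6 take 2 → i++
[i=1,j=0] A[i]=11>B[j]=6 take 6 → j++
[i=1,j=1] A[i]=11>B[j]=8 take 8 → j++
[i=1,j=2] A[i]=11>B[j]=9 take 9 → j++
[i=1,j=3] A[i]=11<=B[j]=17 take 11 → i++
[i=2,j=3] A[i]=14<=B[j]=17 take 14 → i++
[i=3,j=3] A[i]=17<=B[j]=17 take 17 → i++
[i=4,j=3] A[i]=23>B[j]=17 take 17 → j++
[i=4,j=4] A[i]=23>B[j]=22 take 22 → j++
[i=4,j=5] A[i]=23<=B[j]=28 take 23 → i++
[i=5,j=5] A[i]=39>B[j]=28 take 28 → j++
[i=5,j=6] A[i]=39>B[j]=30 take 30 → j++
[i=5,j=7] A[i]=39>B[j]=34 take 34 → j++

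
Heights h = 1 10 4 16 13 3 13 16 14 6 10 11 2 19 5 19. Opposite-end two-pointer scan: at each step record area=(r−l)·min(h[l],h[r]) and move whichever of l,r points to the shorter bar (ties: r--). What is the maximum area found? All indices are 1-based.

l=1 r=16: min(1,19)*15=15 best=15 *, l++
l=2 r=16: min(10,19)*14=140 best=140 *, l++
l=3 r=16: min(4,19)*13=52 best=140, l++
l=4 r=16: min(16,19)*12=192 best=192 *, l++
l=5 r=16: min(13,19)*11=143 best=192, l++
l=6 r=16: min(3,19)*10=30 best=192, l++
l=7 r=16: min(13,19)*9=117 best=192, l++
l=8 r=16: min(16,19)*8=128 best=192, l++
l=9 r=16: min(14,19)*7=98 best=192, l++
l=10 r=16: min(6,19)*6=36 best=192, l++
l=11 r=16: min(10,19)*5=50 best=192, l++
l=12 r=16: min(11,19)*4=44 best=192, l++
l=13 r=16: min(2,19)*3=6 best=192, l++
l=14 r=16: min(19,19)*2=38 best=192, r--
l=14 r=15: min(19,5)*1=5 best=192, r--

max area = 192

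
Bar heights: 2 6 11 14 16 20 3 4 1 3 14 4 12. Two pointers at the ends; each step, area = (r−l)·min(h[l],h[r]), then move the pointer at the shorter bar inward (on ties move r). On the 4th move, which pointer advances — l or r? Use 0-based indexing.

[0,12] min(2,12)*12=24 best=24 * → l++
[1,12] min(6,12)*11=66 best=66 * → l++
[2,12] min(11,12)*10=110 best=110 * → l++
[3,12] min(14,12)*9=108 best=110 → r--

r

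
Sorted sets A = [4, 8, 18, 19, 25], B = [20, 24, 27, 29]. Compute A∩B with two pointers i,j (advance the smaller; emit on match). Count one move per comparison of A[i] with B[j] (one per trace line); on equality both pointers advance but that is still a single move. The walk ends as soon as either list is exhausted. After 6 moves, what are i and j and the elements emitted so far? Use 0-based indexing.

i=0 j=0: 4<20, i++
i=1 j=0: 8<20, i++
i=2 j=0: 18<20, i++
i=3 j=0: 19<20, i++
i=4 j=0: 25>20, j++
i=4 j=1: 25>24, j++

i=4, j=2, emitted=[]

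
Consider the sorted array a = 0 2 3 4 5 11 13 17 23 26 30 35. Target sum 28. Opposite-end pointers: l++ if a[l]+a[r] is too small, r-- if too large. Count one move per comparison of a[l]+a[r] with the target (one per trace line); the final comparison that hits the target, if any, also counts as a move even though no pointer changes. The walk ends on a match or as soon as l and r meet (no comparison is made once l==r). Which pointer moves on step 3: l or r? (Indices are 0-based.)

l=0 r=11: 0+35=35 >28, r--
l=0 r=10: 0+30=30 >28, r--
l=0 r=9: 0+26=26 <28, l++

l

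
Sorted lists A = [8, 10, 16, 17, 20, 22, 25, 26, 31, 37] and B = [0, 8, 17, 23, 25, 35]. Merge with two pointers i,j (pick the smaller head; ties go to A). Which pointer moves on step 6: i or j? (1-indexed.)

[i=1,j=1] A[i]=8>B[j]=0 take 0 → j++
[i=1,j=2] A[i]=8<=B[j]=8 take 8 → i++
[i=2,j=2] A[i]=10>B[j]=8 take 8 → j++
[i=2,j=3] A[i]=10<=B[j]=17 take 10 → i++
[i=3,j=3] A[i]=16<=B[j]=17 take 16 → i++
[i=4,j=3] A[i]=17<=B[j]=17 take 17 → i++

i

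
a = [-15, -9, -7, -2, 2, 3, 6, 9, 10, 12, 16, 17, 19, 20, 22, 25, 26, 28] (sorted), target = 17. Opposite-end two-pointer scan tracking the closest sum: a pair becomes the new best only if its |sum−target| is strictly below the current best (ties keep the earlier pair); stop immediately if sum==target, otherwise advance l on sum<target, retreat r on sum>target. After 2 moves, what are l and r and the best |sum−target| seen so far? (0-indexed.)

l=0 r=17: -15+28=13 d=4 *, l++
l=1 r=17: -9+28=19 d=2 *, r--

l=1, r=16, best |Δ|=2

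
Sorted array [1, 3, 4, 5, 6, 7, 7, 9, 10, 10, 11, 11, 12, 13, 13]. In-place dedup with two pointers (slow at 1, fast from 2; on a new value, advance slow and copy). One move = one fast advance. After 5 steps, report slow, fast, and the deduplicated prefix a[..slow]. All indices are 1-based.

(s=1,f=2) a[fast]=3≠a[slow]=1 write a[2]=3 → slow++,fast++
(s=2,f=3) a[fast]=4≠a[slow]=3 write a[3]=4 → slow++,fast++
(s=3,f=4) a[fast]=5≠a[slow]=4 write a[4]=5 → slow++,fast++
(s=4,f=5) a[fast]=6≠a[slow]=5 write a[5]=6 → slow++,fast++
(s=5,f=6) a[fast]=7≠a[slow]=6 write a[6]=7 → slow++,fast++

slow=6, fast=7, prefix=[1, 3, 4, 5, 6, 7]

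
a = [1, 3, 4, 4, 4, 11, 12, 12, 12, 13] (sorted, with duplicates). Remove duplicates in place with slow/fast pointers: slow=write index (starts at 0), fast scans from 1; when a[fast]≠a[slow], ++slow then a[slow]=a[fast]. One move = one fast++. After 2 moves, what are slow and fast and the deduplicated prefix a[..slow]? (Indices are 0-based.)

slow=2, fast=3, prefix=[1, 3, 4]

slow=0 fast=1: a[fast]=3≠a[slow]=1 write a[1]=3, slow++,fast++
slow=1 fast=2: a[fast]=4≠a[slow]=3 write a[2]=4, slow++,fast++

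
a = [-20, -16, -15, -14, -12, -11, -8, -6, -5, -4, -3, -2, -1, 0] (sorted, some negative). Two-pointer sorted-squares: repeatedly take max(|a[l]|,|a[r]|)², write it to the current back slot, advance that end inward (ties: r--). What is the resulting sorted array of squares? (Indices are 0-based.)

l=0 r=13: |-20|>|0| out[13]=400, l++
l=1 r=13: |-16|>|0| out[12]=256, l++
l=2 r=13: |-15|>|0| out[11]=225, l++
l=3 r=13: |-14|>|0| out[10]=196, l++
l=4 r=13: |-12|>|0| out[9]=144, l++
l=5 r=13: |-11|>|0| out[8]=121, l++
l=6 r=13: |-8|>|0| out[7]=64, l++
l=7 r=13: |-6|>|0| out[6]=36, l++
l=8 r=13: |-5|>|0| out[5]=25, l++
l=9 r=13: |-4|>|0| out[4]=16, l++
l=10 r=13: |-3|>|0| out[3]=9, l++
l=11 r=13: |-2|>|0| out[2]=4, l++
l=12 r=13: |-1|>|0| out[1]=1, l++
l=13 r=13: |0|<=|0| out[0]=0, r--

[0, 1, 4, 9, 16, 25, 36, 64, 121, 144, 196, 225, 256, 400]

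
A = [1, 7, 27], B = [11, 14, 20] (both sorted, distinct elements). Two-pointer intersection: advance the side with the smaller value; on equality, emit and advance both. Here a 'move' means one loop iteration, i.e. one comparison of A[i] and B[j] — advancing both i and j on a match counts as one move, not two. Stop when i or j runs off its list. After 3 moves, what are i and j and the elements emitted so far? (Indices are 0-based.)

i=2, j=1, emitted=[]

i=0 j=0: 1<11, i++
i=1 j=0: 7<11, i++
i=2 j=0: 27>11, j++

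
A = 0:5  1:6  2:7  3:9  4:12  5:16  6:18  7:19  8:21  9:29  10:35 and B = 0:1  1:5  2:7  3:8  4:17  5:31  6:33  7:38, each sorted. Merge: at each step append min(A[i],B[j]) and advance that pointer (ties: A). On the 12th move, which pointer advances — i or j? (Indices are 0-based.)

i=0 j=0: A[i]=5>B[j]=1 take 1, j++
i=0 j=1: A[i]=5<=B[j]=5 take 5, i++
i=1 j=1: A[i]=6>B[j]=5 take 5, j++
i=1 j=2: A[i]=6<=B[j]=7 take 6, i++
i=2 j=2: A[i]=7<=B[j]=7 take 7, i++
i=3 j=2: A[i]=9>B[j]=7 take 7, j++
i=3 j=3: A[i]=9>B[j]=8 take 8, j++
i=3 j=4: A[i]=9<=B[j]=17 take 9, i++
i=4 j=4: A[i]=12<=B[j]=17 take 12, i++
i=5 j=4: A[i]=16<=B[j]=17 take 16, i++
i=6 j=4: A[i]=18>B[j]=17 take 17, j++
i=6 j=5: A[i]=18<=B[j]=31 take 18, i++

i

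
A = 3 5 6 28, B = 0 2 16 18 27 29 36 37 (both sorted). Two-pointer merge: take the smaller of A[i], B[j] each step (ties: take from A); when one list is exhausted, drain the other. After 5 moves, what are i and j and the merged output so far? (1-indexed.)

[i=1,j=1] A[i]=3>B[j]=0 take 0 → j++
[i=1,j=2] A[i]=3>B[j]=2 take 2 → j++
[i=1,j=3] A[i]=3<=B[j]=16 take 3 → i++
[i=2,j=3] A[i]=5<=B[j]=16 take 5 → i++
[i=3,j=3] A[i]=6<=B[j]=16 take 6 → i++

i=4, j=3, merged so far=[0, 2, 3, 5, 6]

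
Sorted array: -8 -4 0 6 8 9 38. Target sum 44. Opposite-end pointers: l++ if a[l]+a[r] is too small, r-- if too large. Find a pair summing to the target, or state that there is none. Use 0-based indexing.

[0,6] -8+38=30 <44 → l++
[1,6] -4+38=34 <44 → l++
[2,6] 0+38=38 <44 → l++
[3,6] 6+38=44 → found

(6, 38)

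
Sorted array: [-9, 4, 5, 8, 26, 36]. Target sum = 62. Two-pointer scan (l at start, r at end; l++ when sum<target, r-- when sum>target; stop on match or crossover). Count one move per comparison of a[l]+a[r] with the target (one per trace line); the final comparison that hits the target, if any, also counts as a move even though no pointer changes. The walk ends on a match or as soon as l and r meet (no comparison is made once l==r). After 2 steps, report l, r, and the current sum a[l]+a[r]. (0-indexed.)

l=2, r=5, sum=41

l=0 r=5: -9+36=27 <62, l++
l=1 r=5: 4+36=40 <62, l++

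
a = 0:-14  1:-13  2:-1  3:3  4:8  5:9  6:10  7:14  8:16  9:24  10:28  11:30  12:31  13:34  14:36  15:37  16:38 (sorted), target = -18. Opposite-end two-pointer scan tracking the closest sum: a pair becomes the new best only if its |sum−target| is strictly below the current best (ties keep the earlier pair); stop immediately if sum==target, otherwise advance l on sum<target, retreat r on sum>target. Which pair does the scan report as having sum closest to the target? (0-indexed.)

[0,16] -14+38=24 d=42 * → r--
[0,15] -14+37=23 d=41 * → r--
[0,14] -14+36=22 d=40 * → r--
[0,13] -14+34=20 d=38 * → r--
[0,12] -14+31=17 d=35 * → r--
[0,11] -14+30=16 d=34 * → r--
[0,10] -14+28=14 d=32 * → r--
[0,9] -14+24=10 d=28 * → r--
[0,8] -14+16=2 d=20 * → r--
[0,7] -14+14=0 d=18 * → r--
[0,6] -14+10=-4 d=14 * → r--
[0,5] -14+9=-5 d=13 * → r--
[0,4] -14+8=-6 d=12 * → r--
[0,3] -14+3=-11 d=7 * → r--
[0,2] -14+-1=-15 d=3 * → r--
[0,1] -14+-13=-27 d=9 → l++

pair (-14, -1) with sum -15 (|Δ|=3)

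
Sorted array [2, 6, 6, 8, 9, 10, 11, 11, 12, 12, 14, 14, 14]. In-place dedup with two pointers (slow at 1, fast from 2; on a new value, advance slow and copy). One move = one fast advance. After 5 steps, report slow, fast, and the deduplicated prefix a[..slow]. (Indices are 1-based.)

slow=5, fast=7, prefix=[2, 6, 8, 9, 10]

(s=1,f=2) a[fast]=6≠a[slow]=2 write a[2]=6 → slow++,fast++
(s=2,f=3) a[fast]=6=a[slow] dup → fast++
(s=2,f=4) a[fast]=8≠a[slow]=6 write a[3]=8 → slow++,fast++
(s=3,f=5) a[fast]=9≠a[slow]=8 write a[4]=9 → slow++,fast++
(s=4,f=6) a[fast]=10≠a[slow]=9 write a[5]=10 → slow++,fast++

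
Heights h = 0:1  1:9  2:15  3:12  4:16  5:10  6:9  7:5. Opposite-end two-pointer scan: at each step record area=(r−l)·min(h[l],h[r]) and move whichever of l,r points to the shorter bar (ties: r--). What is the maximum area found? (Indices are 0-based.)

max area = 45

[0,7] min(1,5)*7=7 best=7 * → l++
[1,7] min(9,5)*6=30 best=30 * → r--
[1,6] min(9,9)*5=45 best=45 * → r--
[1,5] min(9,10)*4=36 best=45 → l++
[2,5] min(15,10)*3=30 best=45 → r--
[2,4] min(15,16)*2=30 best=45 → l++
[3,4] min(12,16)*1=12 best=45 → l++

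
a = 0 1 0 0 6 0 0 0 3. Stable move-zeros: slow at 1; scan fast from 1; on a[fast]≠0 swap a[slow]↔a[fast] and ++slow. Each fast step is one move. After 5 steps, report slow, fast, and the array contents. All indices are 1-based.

(s=1,f=1) a[fast]=0 → fast++
(s=1,f=2) a[fast]=1≠0 swap→a[1]=1 → slow++,fast++
(s=2,f=3) a[fast]=0 → fast++
(s=2,f=4) a[fast]=0 → fast++
(s=2,f=5) a[fast]=6≠0 swap→a[2]=6 → slow++,fast++

slow=3, fast=6, a=[1, 6, 0, 0, 0, 0, 0, 0, 3]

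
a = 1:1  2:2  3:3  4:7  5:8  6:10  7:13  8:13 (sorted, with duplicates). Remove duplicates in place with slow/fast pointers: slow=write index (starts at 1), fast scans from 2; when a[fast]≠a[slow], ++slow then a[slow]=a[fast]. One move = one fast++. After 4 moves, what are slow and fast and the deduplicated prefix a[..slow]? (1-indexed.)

slow=1 fast=2: a[fast]=2≠a[slow]=1 write a[2]=2, slow++,fast++
slow=2 fast=3: a[fast]=3≠a[slow]=2 write a[3]=3, slow++,fast++
slow=3 fast=4: a[fast]=7≠a[slow]=3 write a[4]=7, slow++,fast++
slow=4 fast=5: a[fast]=8≠a[slow]=7 write a[5]=8, slow++,fast++

slow=5, fast=6, prefix=[1, 2, 3, 7, 8]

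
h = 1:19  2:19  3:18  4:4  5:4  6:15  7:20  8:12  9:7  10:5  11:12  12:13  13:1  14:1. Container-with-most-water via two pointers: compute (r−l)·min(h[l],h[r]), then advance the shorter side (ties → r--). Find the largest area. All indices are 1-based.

l=1 r=14: min(19,1)*13=13 best=13 *, r--
l=1 r=13: min(19,1)*12=12 best=13, r--
l=1 r=12: min(19,13)*11=143 best=143 *, r--
l=1 r=11: min(19,12)*10=120 best=143, r--
l=1 r=10: min(19,5)*9=45 best=143, r--
l=1 r=9: min(19,7)*8=56 best=143, r--
l=1 r=8: min(19,12)*7=84 best=143, r--
l=1 r=7: min(19,20)*6=114 best=143, l++
l=2 r=7: min(19,20)*5=95 best=143, l++
l=3 r=7: min(18,20)*4=72 best=143, l++
l=4 r=7: min(4,20)*3=12 best=143, l++
l=5 r=7: min(4,20)*2=8 best=143, l++
l=6 r=7: min(15,20)*1=15 best=143, l++

max area = 143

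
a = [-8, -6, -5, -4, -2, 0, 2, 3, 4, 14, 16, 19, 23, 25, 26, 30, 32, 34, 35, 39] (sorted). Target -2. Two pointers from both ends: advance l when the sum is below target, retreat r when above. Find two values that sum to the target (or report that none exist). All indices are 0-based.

(-6, 4)

[0,19] -8+39=31 >-2 → r--
[0,18] -8+35=27 >-2 → r--
[0,17] -8+34=26 >-2 → r--
[0,16] -8+32=24 >-2 → r--
[0,15] -8+30=22 >-2 → r--
[0,14] -8+26=18 >-2 → r--
[0,13] -8+25=17 >-2 → r--
[0,12] -8+23=15 >-2 → r--
[0,11] -8+19=11 >-2 → r--
[0,10] -8+16=8 >-2 → r--
[0,9] -8+14=6 >-2 → r--
[0,8] -8+4=-4 <-2 → l++
[1,8] -6+4=-2 → found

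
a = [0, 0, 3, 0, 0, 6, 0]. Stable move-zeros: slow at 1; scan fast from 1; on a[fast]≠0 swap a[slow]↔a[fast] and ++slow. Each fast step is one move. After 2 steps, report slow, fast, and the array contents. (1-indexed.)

(s=1,f=1) a[fast]=0 → fast++
(s=1,f=2) a[fast]=0 → fast++

slow=1, fast=3, a=[0, 0, 3, 0, 0, 6, 0]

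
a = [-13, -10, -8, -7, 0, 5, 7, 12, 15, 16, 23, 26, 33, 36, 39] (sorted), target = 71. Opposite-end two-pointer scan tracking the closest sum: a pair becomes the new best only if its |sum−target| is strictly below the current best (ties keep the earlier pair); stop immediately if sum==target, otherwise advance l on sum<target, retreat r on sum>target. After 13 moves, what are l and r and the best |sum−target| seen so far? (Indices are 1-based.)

l=1 r=15: -13+39=26 d=45 *, l++
l=2 r=15: -10+39=29 d=42 *, l++
l=3 r=15: -8+39=31 d=40 *, l++
l=4 r=15: -7+39=32 d=39 *, l++
l=5 r=15: 0+39=39 d=32 *, l++
l=6 r=15: 5+39=44 d=27 *, l++
l=7 r=15: 7+39=46 d=25 *, l++
l=8 r=15: 12+39=51 d=20 *, l++
l=9 r=15: 15+39=54 d=17 *, l++
l=10 r=15: 16+39=55 d=16 *, l++
l=11 r=15: 23+39=62 d=9 *, l++
l=12 r=15: 26+39=65 d=6 *, l++
l=13 r=15: 33+39=72 d=1 *, r--

l=13, r=14, best |Δ|=1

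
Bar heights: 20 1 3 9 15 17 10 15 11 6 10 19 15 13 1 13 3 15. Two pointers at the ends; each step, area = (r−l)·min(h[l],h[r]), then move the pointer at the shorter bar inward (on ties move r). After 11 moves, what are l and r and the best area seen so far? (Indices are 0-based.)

[0,17] min(20,15)*17=255 best=255 * → r--
[0,16] min(20,3)*16=48 best=255 → r--
[0,15] min(20,13)*15=195 best=255 → r--
[0,14] min(20,1)*14=14 best=255 → r--
[0,13] min(20,13)*13=169 best=255 → r--
[0,12] min(20,15)*12=180 best=255 → r--
[0,11] min(20,19)*11=209 best=255 → r--
[0,10] min(20,10)*10=100 best=255 → r--
[0,9] min(20,6)*9=54 best=255 → r--
[0,8] min(20,11)*8=88 best=255 → r--
[0,7] min(20,15)*7=105 best=255 → r--

l=0, r=6, best area=255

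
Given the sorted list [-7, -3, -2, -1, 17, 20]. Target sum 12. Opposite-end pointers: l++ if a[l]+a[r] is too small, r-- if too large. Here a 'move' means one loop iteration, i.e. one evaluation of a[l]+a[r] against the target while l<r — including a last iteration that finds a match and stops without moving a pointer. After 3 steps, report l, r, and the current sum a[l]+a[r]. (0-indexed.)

l=1, r=3, sum=-4

l=0 r=5: -7+20=13 >12, r--
l=0 r=4: -7+17=10 <12, l++
l=1 r=4: -3+17=14 >12, r--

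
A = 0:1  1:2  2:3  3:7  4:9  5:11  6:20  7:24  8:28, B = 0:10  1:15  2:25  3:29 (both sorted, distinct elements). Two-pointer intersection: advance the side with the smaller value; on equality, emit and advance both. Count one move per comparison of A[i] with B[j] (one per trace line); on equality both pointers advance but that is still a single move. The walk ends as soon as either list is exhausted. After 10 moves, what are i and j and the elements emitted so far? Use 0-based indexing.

i=8, j=2, emitted=[]

[i=0,j=0] 1<10 → i++
[i=1,j=0] 2<10 → i++
[i=2,j=0] 3<10 → i++
[i=3,j=0] 7<10 → i++
[i=4,j=0] 9<10 → i++
[i=5,j=0] 11>10 → j++
[i=5,j=1] 11<15 → i++
[i=6,j=1] 20>15 → j++
[i=6,j=2] 20<25 → i++
[i=7,j=2] 24<25 → i++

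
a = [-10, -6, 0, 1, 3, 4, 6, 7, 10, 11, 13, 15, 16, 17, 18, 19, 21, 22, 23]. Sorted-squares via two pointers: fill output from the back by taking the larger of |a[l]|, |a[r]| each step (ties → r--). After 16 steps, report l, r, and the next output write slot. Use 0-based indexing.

l=0 r=18: |-10|<=|23| out[18]=529, r--
l=0 r=17: |-10|<=|22| out[17]=484, r--
l=0 r=16: |-10|<=|21| out[16]=441, r--
l=0 r=15: |-10|<=|19| out[15]=361, r--
l=0 r=14: |-10|<=|18| out[14]=324, r--
l=0 r=13: |-10|<=|17| out[13]=289, r--
l=0 r=12: |-10|<=|16| out[12]=256, r--
l=0 r=11: |-10|<=|15| out[11]=225, r--
l=0 r=10: |-10|<=|13| out[10]=169, r--
l=0 r=9: |-10|<=|11| out[9]=121, r--
l=0 r=8: |-10|<=|10| out[8]=100, r--
l=0 r=7: |-10|>|7| out[7]=100, l++
l=1 r=7: |-6|<=|7| out[6]=49, r--
l=1 r=6: |-6|<=|6| out[5]=36, r--
l=1 r=5: |-6|>|4| out[4]=36, l++
l=2 r=5: |0|<=|4| out[3]=16, r--

l=2, r=4, next write slot=2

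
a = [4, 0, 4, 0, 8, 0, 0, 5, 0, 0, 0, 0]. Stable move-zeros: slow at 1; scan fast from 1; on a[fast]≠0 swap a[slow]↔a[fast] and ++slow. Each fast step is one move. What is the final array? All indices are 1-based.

[4, 4, 8, 5, 0, 0, 0, 0, 0, 0, 0, 0]

(s=1,f=1) a[fast]=4≠0 swap→a[1]=4 → slow++,fast++
(s=2,f=2) a[fast]=0 → fast++
(s=2,f=3) a[fast]=4≠0 swap→a[2]=4 → slow++,fast++
(s=3,f=4) a[fast]=0 → fast++
(s=3,f=5) a[fast]=8≠0 swap→a[3]=8 → slow++,fast++
(s=4,f=6) a[fast]=0 → fast++
(s=4,f=7) a[fast]=0 → fast++
(s=4,f=8) a[fast]=5≠0 swap→a[4]=5 → slow++,fast++
(s=5,f=9) a[fast]=0 → fast++
(s=5,f=10) a[fast]=0 → fast++
(s=5,f=11) a[fast]=0 → fast++
(s=5,f=12) a[fast]=0 → fast++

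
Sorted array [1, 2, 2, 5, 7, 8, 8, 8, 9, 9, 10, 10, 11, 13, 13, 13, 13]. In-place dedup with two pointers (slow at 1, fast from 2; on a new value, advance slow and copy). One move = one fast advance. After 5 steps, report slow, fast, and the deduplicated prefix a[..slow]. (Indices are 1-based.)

slow=5, fast=7, prefix=[1, 2, 5, 7, 8]

(s=1,f=2) a[fast]=2≠a[slow]=1 write a[2]=2 → slow++,fast++
(s=2,f=3) a[fast]=2=a[slow] dup → fast++
(s=2,f=4) a[fast]=5≠a[slow]=2 write a[3]=5 → slow++,fast++
(s=3,f=5) a[fast]=7≠a[slow]=5 write a[4]=7 → slow++,fast++
(s=4,f=6) a[fast]=8≠a[slow]=7 write a[5]=8 → slow++,fast++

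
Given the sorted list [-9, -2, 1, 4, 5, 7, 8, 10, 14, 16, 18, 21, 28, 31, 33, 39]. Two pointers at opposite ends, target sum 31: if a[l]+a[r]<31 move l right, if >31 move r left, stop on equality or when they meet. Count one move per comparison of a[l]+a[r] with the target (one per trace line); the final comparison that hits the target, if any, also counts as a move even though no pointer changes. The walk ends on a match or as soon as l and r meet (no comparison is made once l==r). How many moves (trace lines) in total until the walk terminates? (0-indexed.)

3 moves

[0,15] -9+39=30 <31 → l++
[1,15] -2+39=37 >31 → r--
[1,14] -2+33=31 → found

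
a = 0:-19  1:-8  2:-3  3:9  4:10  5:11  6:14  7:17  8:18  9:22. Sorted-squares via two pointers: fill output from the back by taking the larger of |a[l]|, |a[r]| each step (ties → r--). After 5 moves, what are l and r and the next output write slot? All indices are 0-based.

l=0 r=9: |-19|<=|22| out[9]=484, r--
l=0 r=8: |-19|>|18| out[8]=361, l++
l=1 r=8: |-8|<=|18| out[7]=324, r--
l=1 r=7: |-8|<=|17| out[6]=289, r--
l=1 r=6: |-8|<=|14| out[5]=196, r--

l=1, r=5, next write slot=4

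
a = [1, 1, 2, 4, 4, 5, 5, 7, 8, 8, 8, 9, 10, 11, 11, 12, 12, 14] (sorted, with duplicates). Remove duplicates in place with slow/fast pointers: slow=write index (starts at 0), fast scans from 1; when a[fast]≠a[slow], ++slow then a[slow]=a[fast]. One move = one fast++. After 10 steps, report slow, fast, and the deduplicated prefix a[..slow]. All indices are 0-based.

slow=0 fast=1: a[fast]=1=a[slow] dup, fast++
slow=0 fast=2: a[fast]=2≠a[slow]=1 write a[1]=2, slow++,fast++
slow=1 fast=3: a[fast]=4≠a[slow]=2 write a[2]=4, slow++,fast++
slow=2 fast=4: a[fast]=4=a[slow] dup, fast++
slow=2 fast=5: a[fast]=5≠a[slow]=4 write a[3]=5, slow++,fast++
slow=3 fast=6: a[fast]=5=a[slow] dup, fast++
slow=3 fast=7: a[fast]=7≠a[slow]=5 write a[4]=7, slow++,fast++
slow=4 fast=8: a[fast]=8≠a[slow]=7 write a[5]=8, slow++,fast++
slow=5 fast=9: a[fast]=8=a[slow] dup, fast++
slow=5 fast=10: a[fast]=8=a[slow] dup, fast++

slow=5, fast=11, prefix=[1, 2, 4, 5, 7, 8]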